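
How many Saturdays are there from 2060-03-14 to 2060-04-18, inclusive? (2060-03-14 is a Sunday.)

2060-03-14 is a Sunday; the first Saturday on or after it is 2060-03-20 (6 days later).
From 2060-03-20 to 2060-04-18: 11 + 18 = 29 days (rest of March, April).
29 ÷ 7 = 4 full weeks with remainder 1, so 4 more Saturdays after the first → 5.

5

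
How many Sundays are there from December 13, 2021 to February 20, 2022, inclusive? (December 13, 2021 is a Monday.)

December 13, 2021 is a Monday; the first Sunday on or after it is December 19, 2021 (6 days later).
From December 19, 2021 to February 20, 2022: 12 + 31 + 20 = 63 days (rest of December, January, February).
63 ÷ 7 = 9 full weeks with remainder 0, so 9 more Sundays after the first → 10.

10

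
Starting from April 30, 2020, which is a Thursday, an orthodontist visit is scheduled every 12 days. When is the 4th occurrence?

The 4th occurrence is 3 intervals after the first: 3 × 12 = 36 days after April 30, 2020.
April has 30 days — 0 days to the end of April leaves 36.
May has 31 days (5 left).
5 days into June → June 5, 2020.

June 5, 2020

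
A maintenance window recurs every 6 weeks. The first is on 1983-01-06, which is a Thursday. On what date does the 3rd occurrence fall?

The 3rd occurrence is 2 intervals after the first: 2 × 42 = 84 days after 1983-01-06.
January has 31 days — 25 days to the end of January leaves 59.
February has 28 days (31 left).
31 days into March → 1983-03-31.

1983-03-31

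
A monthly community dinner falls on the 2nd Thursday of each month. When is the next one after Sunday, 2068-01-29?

2068-02-09

January 2068 starts on a Sunday; its first Thursday is the 5th, so the 2nd Thursday is the 12th — 2068-01-12.
That is not after 2068-01-29, so look at February 2068.
February 2068 starts on a Wednesday; its first Thursday is the 2nd, so the 2nd Thursday is the 9th — 2068-02-09.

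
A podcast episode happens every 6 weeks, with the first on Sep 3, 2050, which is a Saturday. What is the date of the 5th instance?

The 5th occurrence is 4 intervals after the first: 4 × 42 = 168 days after Sep 3, 2050.
Sep has 30 days — 27 days to the end of Sep leaves 141.
Oct has 31 days (110 left).
Nov has 30 days (80 left).
Dec has 31 days (49 left).
Jan has 31 days (18 left).
18 days into Feb → Feb 18, 2051.

Feb 18, 2051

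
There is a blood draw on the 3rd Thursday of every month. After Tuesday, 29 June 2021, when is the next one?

June 2021 starts on a Tuesday; its first Thursday is the 3rd, so the 3rd Thursday is the 17th — 17 June 2021.
That is not after 29 June 2021, so look at July 2021.
July 2021 starts on a Thursday; its first Thursday is the 1st, so the 3rd Thursday is the 15th — 15 July 2021.

15 July 2021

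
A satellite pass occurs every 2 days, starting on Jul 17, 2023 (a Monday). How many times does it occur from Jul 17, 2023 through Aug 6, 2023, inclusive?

11

Occurrences land 2·i days after Jul 17, 2023 for i = 0, 1, 2, …
The window opens on the start date, so the first occurrence inside is #1 on Jul 17, 2023.
Aug 6, 2023 is 20 days after the start; 20 ÷ 2 = 10 remainder 0. Last occurrence in the window: #11 on Aug 6, 2023.
Occurrences #1 through #11: 11 in total.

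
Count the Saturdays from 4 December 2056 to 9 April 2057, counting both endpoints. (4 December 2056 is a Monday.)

4 December 2056 is a Monday; the first Saturday on or after it is 9 December 2056 (5 days later).
From 9 December 2056 to 9 April 2057: 22 + 31 + 28 + 31 + 9 = 121 days (rest of December, January, February, March, April).
121 ÷ 7 = 17 full weeks with remainder 2, so 17 more Saturdays after the first → 18.

18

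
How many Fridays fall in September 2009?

September 1, 2009 is a Tuesday; the first Friday on or after it is September 4, 2009 (3 days later).
From September 4, 2009 to September 30, 2009 is 30 − 4 = 26 days.
26 ÷ 7 = 3 full weeks with remainder 5, so 3 more Fridays after the first → 4.

4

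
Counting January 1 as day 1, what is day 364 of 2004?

December 29, 2004

January has 31 days (364 − 31 = 333 remain).
February has 29 days (333 − 29 = 304 remain).
March has 31 days (304 − 31 = 273 remain).
April has 30 days (273 − 30 = 243 remain).
May has 31 days (243 − 31 = 212 remain).
June has 30 days (212 − 30 = 182 remain).
July has 31 days (182 − 31 = 151 remain).
August has 31 days (151 − 31 = 120 remain).
September has 30 days (120 − 30 = 90 remain).
October has 31 days (90 − 31 = 59 remain).
November has 30 days (59 − 30 = 29 remain).
29 into December → December 29.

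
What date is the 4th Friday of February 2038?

February 26, 2038

February 2038 begins on a Monday, so the first Friday is February 5 (4 days later).
The 4th Friday is 3 weeks later: 5 + 21 = 26.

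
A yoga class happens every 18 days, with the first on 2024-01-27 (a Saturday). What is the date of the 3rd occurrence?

The 3rd occurrence is 2 intervals after the first: 2 × 18 = 36 days after 2024-01-27.
January has 31 days — 4 days to the end of January leaves 32.
February has 29 days (3 left).
3 days into March → 2024-03-03.

2024-03-03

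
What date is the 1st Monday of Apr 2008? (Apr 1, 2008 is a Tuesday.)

Apr 2008 begins on a Tuesday, so the first Monday is Apr 7 (6 days later).

Apr 7, 2008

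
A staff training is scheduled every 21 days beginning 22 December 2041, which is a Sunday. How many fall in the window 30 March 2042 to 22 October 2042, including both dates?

Occurrences land 21·i days after 22 December 2041 for i = 0, 1, 2, …
30 March 2042 is 98 days after the start; 98 ÷ 21 = 4 remainder 14; since the remainder is 14, round up to i = 5. First occurrence in the window: #6 on 6 April 2042 (5×21 = 105 days in).
22 October 2042 is 304 days after the start; 304 ÷ 21 = 14 remainder 10. Last occurrence in the window: #15 on 12 October 2042.
Occurrences #6 through #15: 10 in total.

10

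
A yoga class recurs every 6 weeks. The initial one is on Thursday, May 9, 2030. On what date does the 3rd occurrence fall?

August 1, 2030

The 3rd occurrence is 2 intervals after the first: 2 × 42 = 84 days after May 9, 2030.
May has 31 days — 22 days to the end of May leaves 62.
June has 30 days (32 left).
July has 31 days (1 left).
1 day into August → August 1, 2030.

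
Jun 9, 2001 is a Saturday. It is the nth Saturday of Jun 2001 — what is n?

Day 9 falls in week ⌈9/7⌉ of the month.
Days 1–7 hold the 1st Saturday, 8–14 the 2nd, 15–21 the 3rd, 22–28 the 4th, 29–31 the 5th.
9 is in the range for the 2nd.

2nd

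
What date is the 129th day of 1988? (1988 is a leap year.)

January has 31 days (129 − 31 = 98 remain).
February has 29 days (98 − 29 = 69 remain).
March has 31 days (69 − 31 = 38 remain).
April has 30 days (38 − 30 = 8 remain).
8 into May → May 8.

8 May 1988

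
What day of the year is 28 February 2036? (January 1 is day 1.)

Days in months before February: 31 = 31.
Plus 28 days into February → day 59.

59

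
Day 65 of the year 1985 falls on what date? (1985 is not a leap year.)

Jan has 31 days (65 − 31 = 34 remain).
Feb has 28 days (34 − 28 = 6 remain).
6 into Mar → Mar 6.

Mar 6, 1985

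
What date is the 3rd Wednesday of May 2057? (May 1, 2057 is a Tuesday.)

May 2057 begins on a Tuesday, so the first Wednesday is May 2 (1 day later).
The 3rd Wednesday is 2 weeks later: 2 + 14 = 16.

16 May 2057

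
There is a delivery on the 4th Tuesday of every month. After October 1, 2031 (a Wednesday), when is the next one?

October 28, 2031

October 2031 starts on a Wednesday; its first Tuesday is the 7th, so the 4th Tuesday is the 28th — October 28, 2031.
October 28, 2031 is after October 1, 2031, so that is the next one.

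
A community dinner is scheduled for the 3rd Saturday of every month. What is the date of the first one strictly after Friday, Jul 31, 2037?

Aug 15, 2037

Jul 2037 starts on a Wednesday; its first Saturday is the 4th, so the 3rd Saturday is the 18th — Jul 18, 2037.
That is not after Jul 31, 2037, so look at Aug 2037.
Aug 2037 starts on a Saturday; its first Saturday is the 1st, so the 3rd Saturday is the 15th — Aug 15, 2037.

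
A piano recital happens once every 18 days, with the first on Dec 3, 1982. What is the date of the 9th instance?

Apr 26, 1983

The 9th occurrence is 8 intervals after the first: 8 × 18 = 144 days after Dec 3, 1982.
Dec has 31 days — 28 days to the end of Dec leaves 116.
Jan has 31 days (85 left).
Feb has 28 days (57 left).
Mar has 31 days (26 left).
26 days into Apr → Apr 26, 1983.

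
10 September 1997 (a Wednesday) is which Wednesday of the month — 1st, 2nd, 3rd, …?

Day 10 falls in week ⌈10/7⌉ of the month.
Days 1–7 hold the 1st Wednesday, 8–14 the 2nd, 15–21 the 3rd, 22–28 the 4th, 29–31 the 5th.
10 is in the range for the 2nd.

2nd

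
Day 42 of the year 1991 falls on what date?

1991-02-11

January has 31 days (42 − 31 = 11 remain).
11 into February → February 11.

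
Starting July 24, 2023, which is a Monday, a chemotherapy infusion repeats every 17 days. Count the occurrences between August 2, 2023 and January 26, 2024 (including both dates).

10

Occurrences land 17·i days after July 24, 2023 for i = 0, 1, 2, …
August 2, 2023 is 9 days after the start; 9 ÷ 17 = 0 remainder 9; since the remainder is 9, round up to i = 1. First occurrence in the window: #2 on August 10, 2023 (1×17 = 17 days in).
January 26, 2024 is 186 days after the start; 186 ÷ 17 = 10 remainder 16. Last occurrence in the window: #11 on January 10, 2024.
Occurrences #2 through #11: 10 in total.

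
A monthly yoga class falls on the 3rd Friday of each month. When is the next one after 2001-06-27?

2001-07-20

June 2001 starts on a Friday; its first Friday is the 1st, so the 3rd Friday is the 15th — 2001-06-15.
That is not after 2001-06-27, so look at July 2001.
July 2001 starts on a Sunday; its first Friday is the 6th, so the 3rd Friday is the 20th — 2001-07-20.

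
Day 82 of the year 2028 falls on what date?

Mar 22, 2028

Jan has 31 days (82 − 31 = 51 remain).
Feb has 29 days (51 − 29 = 22 remain).
22 into Mar → Mar 22.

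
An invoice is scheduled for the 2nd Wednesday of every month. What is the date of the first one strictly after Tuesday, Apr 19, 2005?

May 11, 2005

Apr 2005 starts on a Friday; its first Wednesday is the 6th, so the 2nd Wednesday is the 13th — Apr 13, 2005.
That is not after Apr 19, 2005, so look at May 2005.
May 2005 starts on a Sunday; its first Wednesday is the 4th, so the 2nd Wednesday is the 11th — May 11, 2005.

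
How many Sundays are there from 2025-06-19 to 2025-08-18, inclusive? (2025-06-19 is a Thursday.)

2025-06-19 is a Thursday; the first Sunday on or after it is 2025-06-22 (3 days later).
From 2025-06-22 to 2025-08-18: 8 + 31 + 18 = 57 days (rest of June, July, August).
57 ÷ 7 = 8 full weeks with remainder 1, so 8 more Sundays after the first → 9.

9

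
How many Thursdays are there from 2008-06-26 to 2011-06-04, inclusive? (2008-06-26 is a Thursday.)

154

2008-06-26 is a Thursday; the first Thursday on or after it is 2008-06-26.
From 2008-06-26 to 2011-06-04: 188 + 365 + 365 + 155 = 1073 days (rest of 2008, 2009, 2010, to 2011-06-04 in 2011).
1073 ÷ 7 = 153 full weeks with remainder 2, so 153 more Thursdays after the first → 154.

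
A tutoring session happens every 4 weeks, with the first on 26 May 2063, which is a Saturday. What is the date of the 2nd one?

The 2nd occurrence is 1 interval after the first: 1 × 28 = 28 days after 26 May 2063.
May has 31 days — 5 days to the end of May leaves 23.
23 days into June → 23 June 2063.

23 June 2063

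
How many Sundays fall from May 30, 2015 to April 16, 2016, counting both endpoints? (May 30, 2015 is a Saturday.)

May 30, 2015 is a Saturday; the first Sunday on or after it is May 31, 2015 (1 day later).
From May 31, 2015 to April 16, 2016: 214 + 107 = 321 days (rest of 2015, to April 16, 2016 in 2016).
321 ÷ 7 = 45 full weeks with remainder 6, so 45 more Sundays after the first → 46.

46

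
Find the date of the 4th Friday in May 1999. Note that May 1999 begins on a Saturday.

May 1999 begins on a Saturday, so the first Friday is May 7 (6 days later).
The 4th Friday is 3 weeks later: 7 + 21 = 28.

May 28, 1999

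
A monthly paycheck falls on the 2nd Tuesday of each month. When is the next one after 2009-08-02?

2009-08-11

August 2009 starts on a Saturday; its first Tuesday is the 4th, so the 2nd Tuesday is the 11th — 2009-08-11.
2009-08-11 is after 2009-08-02, so that is the next one.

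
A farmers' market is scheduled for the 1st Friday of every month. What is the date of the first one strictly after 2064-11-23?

November 2064 starts on a Saturday, so its 1st Friday is 2064-11-07 (6 days in).
That is not after 2064-11-23, so look at December 2064.
December 2064 starts on a Monday, so its 1st Friday is 2064-12-05 (4 days in).

2064-12-05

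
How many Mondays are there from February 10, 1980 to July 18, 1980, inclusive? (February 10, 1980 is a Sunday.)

23

February 10, 1980 is a Sunday; the first Monday on or after it is February 11, 1980 (1 day later).
From February 11, 1980 to July 18, 1980: 18 + 31 + 30 + 31 + 30 + 18 = 158 days (rest of February, March, April, May, June, July).
158 ÷ 7 = 22 full weeks with remainder 4, so 22 more Mondays after the first → 23.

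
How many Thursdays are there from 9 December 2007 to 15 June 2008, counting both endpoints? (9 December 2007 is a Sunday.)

27

9 December 2007 is a Sunday; the first Thursday on or after it is 13 December 2007 (4 days later).
From 13 December 2007 to 15 June 2008: 18 + 31 + 29 + 31 + 30 + 31 + 15 = 185 days (rest of December, January, February, March, April, May, June).
185 ÷ 7 = 26 full weeks with remainder 3, so 26 more Thursdays after the first → 27.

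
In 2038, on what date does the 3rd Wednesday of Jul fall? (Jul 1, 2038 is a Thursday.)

Jul 21, 2038

Jul 2038 begins on a Thursday, so the first Wednesday is Jul 7 (6 days later).
The 3rd Wednesday is 2 weeks later: 7 + 14 = 21.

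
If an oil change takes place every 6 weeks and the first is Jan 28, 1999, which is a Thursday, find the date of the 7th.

The 7th occurrence is 6 intervals after the first: 6 × 42 = 252 days after Jan 28, 1999.
Jan has 31 days — 3 days to the end of Jan leaves 249.
Feb has 28 days (221 left).
Mar has 31 days (190 left).
Apr has 30 days (160 left).
May has 31 days (129 left).
Jun has 30 days (99 left).
Jul has 31 days (68 left).
Aug has 31 days (37 left).
Sep has 30 days (7 left).
7 days into Oct → Oct 7, 1999.

Oct 7, 1999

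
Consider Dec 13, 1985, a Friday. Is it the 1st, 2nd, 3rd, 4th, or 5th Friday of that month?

2nd

Day 13 falls in week ⌈13/7⌉ of the month.
Days 1–7 hold the 1st Friday, 8–14 the 2nd, 15–21 the 3rd, 22–28 the 4th, 29–31 the 5th.
13 is in the range for the 2nd.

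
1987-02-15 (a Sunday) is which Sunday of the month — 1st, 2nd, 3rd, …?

3rd

Day 15 falls in week ⌈15/7⌉ of the month.
Days 1–7 hold the 1st Sunday, 8–14 the 2nd, 15–21 the 3rd, 22–28 the 4th, 29–31 the 5th.
15 is in the range for the 3rd.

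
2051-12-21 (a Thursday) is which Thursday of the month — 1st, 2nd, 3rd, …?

Day 21 falls in week ⌈21/7⌉ of the month.
Days 1–7 hold the 1st Thursday, 8–14 the 2nd, 15–21 the 3rd, 22–28 the 4th, 29–31 the 5th.
21 is in the range for the 3rd.

3rd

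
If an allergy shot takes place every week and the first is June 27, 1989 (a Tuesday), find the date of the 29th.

The 29th occurrence is 28 intervals after the first: 28 × 7 = 196 days after June 27, 1989.
June has 30 days — 3 days to the end of June leaves 193.
July has 31 days (162 left).
August has 31 days (131 left).
September has 30 days (101 left).
October has 31 days (70 left).
November has 30 days (40 left).
December has 31 days (9 left).
9 days into January → January 9, 1990.

January 9, 1990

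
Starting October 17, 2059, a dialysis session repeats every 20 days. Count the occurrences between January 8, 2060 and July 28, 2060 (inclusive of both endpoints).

10

Occurrences land 20·i days after October 17, 2059 for i = 0, 1, 2, …
January 8, 2060 is 83 days after the start; 83 ÷ 20 = 4 remainder 3; since the remainder is 3, round up to i = 5. First occurrence in the window: #6 on January 25, 2060 (5×20 = 100 days in).
July 28, 2060 is 285 days after the start; 285 ÷ 20 = 14 remainder 5. Last occurrence in the window: #15 on July 23, 2060.
Occurrences #6 through #15: 10 in total.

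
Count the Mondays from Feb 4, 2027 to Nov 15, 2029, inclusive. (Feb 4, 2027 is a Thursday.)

145

Feb 4, 2027 is a Thursday; the first Monday on or after it is Feb 8, 2027 (4 days later).
From Feb 8, 2027 to Nov 15, 2029: 326 + 366 + 319 = 1011 days (rest of 2027, 2028, to Nov 15, 2029 in 2029).
1011 ÷ 7 = 144 full weeks with remainder 3, so 144 more Mondays after the first → 145.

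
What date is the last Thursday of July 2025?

31 July 2025

The first Thursday of July 2025 is July 3.
July 2025 has 31 days. Adding weeks: 3, 10, 17, 24, 31 — the last one ≤ 31 is the 31st.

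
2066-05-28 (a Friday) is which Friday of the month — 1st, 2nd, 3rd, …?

4th

Day 28 falls in week ⌈28/7⌉ of the month.
Days 1–7 hold the 1st Friday, 8–14 the 2nd, 15–21 the 3rd, 22–28 the 4th, 29–31 the 5th.
28 is in the range for the 4th.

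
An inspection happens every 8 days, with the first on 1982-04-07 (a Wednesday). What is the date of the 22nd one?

1982-09-22

The 22nd occurrence is 21 intervals after the first: 21 × 8 = 168 days after 1982-04-07.
April has 30 days — 23 days to the end of April leaves 145.
May has 31 days (114 left).
June has 30 days (84 left).
July has 31 days (53 left).
August has 31 days (22 left).
22 days into September → 1982-09-22.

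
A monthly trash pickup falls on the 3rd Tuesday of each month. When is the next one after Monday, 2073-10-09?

2073-10-17

October 2073 starts on a Sunday; its first Tuesday is the 3rd, so the 3rd Tuesday is the 17th — 2073-10-17.
2073-10-17 is after 2073-10-09, so that is the next one.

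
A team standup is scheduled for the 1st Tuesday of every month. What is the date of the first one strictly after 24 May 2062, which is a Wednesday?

May 2062 starts on a Monday, so its 1st Tuesday is 2 May 2062 (1 day in).
That is not after 24 May 2062, so look at June 2062.
June 2062 starts on a Thursday, so its 1st Tuesday is 6 June 2062 (5 days in).

6 June 2062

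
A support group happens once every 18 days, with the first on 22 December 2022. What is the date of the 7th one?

The 7th occurrence is 6 intervals after the first: 6 × 18 = 108 days after 22 December 2022.
December has 31 days — 9 days to the end of December leaves 99.
January has 31 days (68 left).
February has 28 days (40 left).
March has 31 days (9 left).
9 days into April → 9 April 2023.

9 April 2023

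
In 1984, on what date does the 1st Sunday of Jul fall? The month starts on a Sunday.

Jul 1, 1984

Jul 1984 begins on a Sunday, so the first Sunday is Jul 1.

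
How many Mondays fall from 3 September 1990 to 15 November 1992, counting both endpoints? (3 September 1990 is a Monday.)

3 September 1990 is a Monday; the first Monday on or after it is 3 September 1990.
From 3 September 1990 to 15 November 1992: 119 + 365 + 320 = 804 days (rest of 1990, 1991, to 15 November 1992 in 1992).
804 ÷ 7 = 114 full weeks with remainder 6, so 114 more Mondays after the first → 115.

115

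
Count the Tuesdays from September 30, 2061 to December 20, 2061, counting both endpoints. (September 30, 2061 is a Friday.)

September 30, 2061 is a Friday; the first Tuesday on or after it is October 4, 2061 (4 days later).
From October 4, 2061 to December 20, 2061: 27 + 30 + 20 = 77 days (rest of October, November, December).
77 ÷ 7 = 11 full weeks with remainder 0, so 11 more Tuesdays after the first → 12.

12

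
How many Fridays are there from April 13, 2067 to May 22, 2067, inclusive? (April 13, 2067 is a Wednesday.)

April 13, 2067 is a Wednesday; the first Friday on or after it is April 15, 2067 (2 days later).
From April 15, 2067 to May 22, 2067: 15 + 22 = 37 days (rest of April, May).
37 ÷ 7 = 5 full weeks with remainder 2, so 5 more Fridays after the first → 6.

6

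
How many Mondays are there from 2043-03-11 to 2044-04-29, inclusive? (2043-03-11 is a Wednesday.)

2043-03-11 is a Wednesday; the first Monday on or after it is 2043-03-16 (5 days later).
From 2043-03-16 to 2044-04-29: 290 + 120 = 410 days (rest of 2043, to 2044-04-29 in 2044).
410 ÷ 7 = 58 full weeks with remainder 4, so 58 more Mondays after the first → 59.

59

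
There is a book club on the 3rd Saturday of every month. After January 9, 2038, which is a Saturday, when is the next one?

January 2038 starts on a Friday; its first Saturday is the 2nd, so the 3rd Saturday is the 16th — January 16, 2038.
January 16, 2038 is after January 9, 2038, so that is the next one.

January 16, 2038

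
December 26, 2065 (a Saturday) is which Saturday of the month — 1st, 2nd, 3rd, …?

Day 26 falls in week ⌈26/7⌉ of the month.
Days 1–7 hold the 1st Saturday, 8–14 the 2nd, 15–21 the 3rd, 22–28 the 4th, 29–31 the 5th.
26 is in the range for the 4th.

4th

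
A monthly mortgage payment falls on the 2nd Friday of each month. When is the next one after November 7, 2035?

November 9, 2035

November 2035 starts on a Thursday; its first Friday is the 2nd, so the 2nd Friday is the 9th — November 9, 2035.
November 9, 2035 is after November 7, 2035, so that is the next one.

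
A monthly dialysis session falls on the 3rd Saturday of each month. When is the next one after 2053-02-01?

2053-02-15

February 2053 starts on a Saturday; its first Saturday is the 1st, so the 3rd Saturday is the 15th — 2053-02-15.
2053-02-15 is after 2053-02-01, so that is the next one.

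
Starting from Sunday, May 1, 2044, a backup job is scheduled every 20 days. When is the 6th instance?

August 9, 2044

The 6th occurrence is 5 intervals after the first: 5 × 20 = 100 days after May 1, 2044.
May has 31 days — 30 days to the end of May leaves 70.
June has 30 days (40 left).
July has 31 days (9 left).
9 days into August → August 9, 2044.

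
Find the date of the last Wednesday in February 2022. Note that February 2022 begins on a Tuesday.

February 2022 begins on a Tuesday, so the first Wednesday is February 2 (1 day later).
February 2022 has 28 days. Adding weeks: 2, 9, 16, 23 — the last one ≤ 28 is the 23rd.

February 23, 2022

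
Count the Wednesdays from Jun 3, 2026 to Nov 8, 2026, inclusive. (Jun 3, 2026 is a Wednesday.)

23

Jun 3, 2026 is a Wednesday; the first Wednesday on or after it is Jun 3, 2026.
From Jun 3, 2026 to Nov 8, 2026: 27 + 31 + 31 + 30 + 31 + 8 = 158 days (rest of Jun, Jul, Aug, Sep, Oct, Nov).
158 ÷ 7 = 22 full weeks with remainder 4, so 22 more Wednesdays after the first → 23.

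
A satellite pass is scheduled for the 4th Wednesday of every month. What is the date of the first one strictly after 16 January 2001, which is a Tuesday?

24 January 2001

January 2001 starts on a Monday; its first Wednesday is the 3rd, so the 4th Wednesday is the 24th — 24 January 2001.
24 January 2001 is after 16 January 2001, so that is the next one.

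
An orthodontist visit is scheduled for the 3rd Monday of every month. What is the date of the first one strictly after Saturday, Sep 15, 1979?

Sep 1979 starts on a Saturday; its first Monday is the 3rd, so the 3rd Monday is the 17th — Sep 17, 1979.
Sep 17, 1979 is after Sep 15, 1979, so that is the next one.

Sep 17, 1979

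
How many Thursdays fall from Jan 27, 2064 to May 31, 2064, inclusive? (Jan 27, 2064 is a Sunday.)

18

Jan 27, 2064 is a Sunday; the first Thursday on or after it is Jan 31, 2064 (4 days later).
From Jan 31, 2064 to May 31, 2064: 0 + 29 + 31 + 30 + 31 = 121 days (rest of Jan, Feb, Mar, Apr, May).
121 ÷ 7 = 17 full weeks with remainder 2, so 17 more Thursdays after the first → 18.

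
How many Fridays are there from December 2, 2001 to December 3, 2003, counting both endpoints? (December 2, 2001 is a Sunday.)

104

December 2, 2001 is a Sunday; the first Friday on or after it is December 7, 2001 (5 days later).
From December 7, 2001 to December 3, 2003: 24 + 365 + 337 = 726 days (rest of 2001, 2002, to December 3, 2003 in 2003).
726 ÷ 7 = 103 full weeks with remainder 5, so 103 more Fridays after the first → 104.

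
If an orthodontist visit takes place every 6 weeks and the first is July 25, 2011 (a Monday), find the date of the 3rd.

October 17, 2011

The 3rd occurrence is 2 intervals after the first: 2 × 42 = 84 days after July 25, 2011.
July has 31 days — 6 days to the end of July leaves 78.
August has 31 days (47 left).
September has 30 days (17 left).
17 days into October → October 17, 2011.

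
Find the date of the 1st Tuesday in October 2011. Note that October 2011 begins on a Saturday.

October 2011 begins on a Saturday, so the first Tuesday is October 4 (3 days later).

4 October 2011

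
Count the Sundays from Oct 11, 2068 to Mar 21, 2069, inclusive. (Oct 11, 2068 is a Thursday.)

23

Oct 11, 2068 is a Thursday; the first Sunday on or after it is Oct 14, 2068 (3 days later).
From Oct 14, 2068 to Mar 21, 2069: 17 + 30 + 31 + 31 + 28 + 21 = 158 days (rest of Oct, Nov, Dec, Jan, Feb, Mar).
158 ÷ 7 = 22 full weeks with remainder 4, so 22 more Sundays after the first → 23.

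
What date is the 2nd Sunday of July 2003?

July 2003 begins on a Tuesday, so the first Sunday is July 6 (5 days later).
The 2nd Sunday is 1 weeks later: 6 + 7 = 13.

July 13, 2003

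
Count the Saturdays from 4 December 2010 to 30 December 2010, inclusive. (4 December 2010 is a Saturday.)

4

4 December 2010 is a Saturday; the first Saturday on or after it is 4 December 2010.
From 4 December 2010 to 30 December 2010 is 30 − 4 = 26 days.
26 ÷ 7 = 3 full weeks with remainder 5, so 3 more Saturdays after the first → 4.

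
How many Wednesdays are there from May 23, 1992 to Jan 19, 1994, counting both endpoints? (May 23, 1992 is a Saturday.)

87

May 23, 1992 is a Saturday; the first Wednesday on or after it is May 27, 1992 (4 days later).
From May 27, 1992 to Jan 19, 1994: 218 + 365 + 19 = 602 days (rest of 1992, 1993, to Jan 19, 1994 in 1994).
602 ÷ 7 = 86 full weeks with remainder 0, so 86 more Wednesdays after the first → 87.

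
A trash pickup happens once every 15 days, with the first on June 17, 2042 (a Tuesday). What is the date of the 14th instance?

The 14th occurrence is 13 intervals after the first: 13 × 15 = 195 days after June 17, 2042.
June has 30 days — 13 days to the end of June leaves 182.
July has 31 days (151 left).
August has 31 days (120 left).
September has 30 days (90 left).
October has 31 days (59 left).
November has 30 days (29 left).
29 days into December → December 29, 2042.

December 29, 2042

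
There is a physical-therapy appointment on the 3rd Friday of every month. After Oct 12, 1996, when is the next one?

Oct 18, 1996

Oct 1996 starts on a Tuesday; its first Friday is the 4th, so the 3rd Friday is the 18th — Oct 18, 1996.
Oct 18, 1996 is after Oct 12, 1996, so that is the next one.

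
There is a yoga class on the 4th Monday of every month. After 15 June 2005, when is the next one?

June 2005 starts on a Wednesday; its first Monday is the 6th, so the 4th Monday is the 27th — 27 June 2005.
27 June 2005 is after 15 June 2005, so that is the next one.

27 June 2005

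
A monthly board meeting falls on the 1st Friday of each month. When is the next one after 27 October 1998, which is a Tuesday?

October 1998 starts on a Thursday, so its 1st Friday is 2 October 1998 (1 day in).
That is not after 27 October 1998, so look at November 1998.
November 1998 starts on a Sunday, so its 1st Friday is 6 November 1998 (5 days in).

6 November 1998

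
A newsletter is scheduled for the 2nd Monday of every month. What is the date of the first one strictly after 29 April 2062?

April 2062 starts on a Saturday; its first Monday is the 3rd, so the 2nd Monday is the 10th — 10 April 2062.
That is not after 29 April 2062, so look at May 2062.
May 2062 starts on a Monday; its first Monday is the 1st, so the 2nd Monday is the 8th — 8 May 2062.

8 May 2062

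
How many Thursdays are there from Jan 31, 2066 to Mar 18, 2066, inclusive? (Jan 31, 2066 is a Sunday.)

Jan 31, 2066 is a Sunday; the first Thursday on or after it is Feb 4, 2066 (4 days later).
From Feb 4, 2066 to Mar 18, 2066: 24 + 18 = 42 days (rest of Feb, Mar).
42 ÷ 7 = 6 full weeks with remainder 0, so 6 more Thursdays after the first → 7.

7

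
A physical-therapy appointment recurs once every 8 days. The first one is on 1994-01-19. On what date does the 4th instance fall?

1994-02-12

The 4th occurrence is 3 intervals after the first: 3 × 8 = 24 days after 1994-01-19.
January has 31 days — 12 days to the end of January leaves 12.
12 days into February → 1994-02-12.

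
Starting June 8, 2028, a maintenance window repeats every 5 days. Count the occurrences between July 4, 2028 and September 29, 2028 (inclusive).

Occurrences land 5·i days after June 8, 2028 for i = 0, 1, 2, …
July 4, 2028 is 26 days after the start; 26 ÷ 5 = 5 remainder 1; since the remainder is 1, round up to i = 6. First occurrence in the window: #7 on July 8, 2028 (6×5 = 30 days in).
September 29, 2028 is 113 days after the start; 113 ÷ 5 = 22 remainder 3. Last occurrence in the window: #23 on September 26, 2028.
Occurrences #7 through #23: 17 in total.

17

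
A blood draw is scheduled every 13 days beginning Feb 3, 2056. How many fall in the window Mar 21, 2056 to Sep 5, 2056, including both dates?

13

Occurrences land 13·i days after Feb 3, 2056 for i = 0, 1, 2, …
Mar 21, 2056 is 47 days after the start; 47 ÷ 13 = 3 remainder 8; since the remainder is 8, round up to i = 4. First occurrence in the window: #5 on Mar 26, 2056 (4×13 = 52 days in).
Sep 5, 2056 is 215 days after the start; 215 ÷ 13 = 16 remainder 7. Last occurrence in the window: #17 on Aug 29, 2056.
Occurrences #5 through #17: 13 in total.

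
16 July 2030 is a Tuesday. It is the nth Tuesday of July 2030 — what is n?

Day 16 falls in week ⌈16/7⌉ of the month.
Days 1–7 hold the 1st Tuesday, 8–14 the 2nd, 15–21 the 3rd, 22–28 the 4th, 29–31 the 5th.
16 is in the range for the 3rd.

3rd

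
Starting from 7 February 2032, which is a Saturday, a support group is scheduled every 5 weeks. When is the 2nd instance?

The 2nd occurrence is 1 interval after the first: 1 × 35 = 35 days after 7 February 2032.
February has 29 days — 22 days to the end of February leaves 13.
13 days into March → 13 March 2032.

13 March 2032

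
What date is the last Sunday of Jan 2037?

The first Sunday of Jan 2037 is Jan 4.
Jan 2037 has 31 days. Adding weeks: 4, 11, 18, 25 — the last one ≤ 31 is the 25th.

Jan 25, 2037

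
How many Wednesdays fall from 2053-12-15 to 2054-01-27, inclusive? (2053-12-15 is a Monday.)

2053-12-15 is a Monday; the first Wednesday on or after it is 2053-12-17 (2 days later).
From 2053-12-17 to 2054-01-27: 14 + 27 = 41 days (rest of December, January).
41 ÷ 7 = 5 full weeks with remainder 6, so 5 more Wednesdays after the first → 6.

6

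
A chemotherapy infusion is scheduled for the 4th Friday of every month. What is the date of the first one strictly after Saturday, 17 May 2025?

23 May 2025

May 2025 starts on a Thursday; its first Friday is the 2nd, so the 4th Friday is the 23rd — 23 May 2025.
23 May 2025 is after 17 May 2025, so that is the next one.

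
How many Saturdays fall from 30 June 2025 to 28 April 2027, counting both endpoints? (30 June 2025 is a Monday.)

95

30 June 2025 is a Monday; the first Saturday on or after it is 5 July 2025 (5 days later).
From 5 July 2025 to 28 April 2027: 179 + 365 + 118 = 662 days (rest of 2025, 2026, to 28 April 2027 in 2027).
662 ÷ 7 = 94 full weeks with remainder 4, so 94 more Saturdays after the first → 95.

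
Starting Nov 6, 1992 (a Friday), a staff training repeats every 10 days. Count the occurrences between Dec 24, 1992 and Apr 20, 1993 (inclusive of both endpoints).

12

Occurrences land 10·i days after Nov 6, 1992 for i = 0, 1, 2, …
Dec 24, 1992 is 48 days after the start; 48 ÷ 10 = 4 remainder 8; since the remainder is 8, round up to i = 5. First occurrence in the window: #6 on Dec 26, 1992 (5×10 = 50 days in).
Apr 20, 1993 is 165 days after the start; 165 ÷ 10 = 16 remainder 5. Last occurrence in the window: #17 on Apr 15, 1993.
Occurrences #6 through #17: 12 in total.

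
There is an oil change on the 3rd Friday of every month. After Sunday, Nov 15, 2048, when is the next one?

Nov 20, 2048

Nov 2048 starts on a Sunday; its first Friday is the 6th, so the 3rd Friday is the 20th — Nov 20, 2048.
Nov 20, 2048 is after Nov 15, 2048, so that is the next one.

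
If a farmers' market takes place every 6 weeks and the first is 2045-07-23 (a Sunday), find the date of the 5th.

The 5th occurrence is 4 intervals after the first: 4 × 42 = 168 days after 2045-07-23.
July has 31 days — 8 days to the end of July leaves 160.
August has 31 days (129 left).
September has 30 days (99 left).
October has 31 days (68 left).
November has 30 days (38 left).
December has 31 days (7 left).
7 days into January → 2046-01-07.

2046-01-07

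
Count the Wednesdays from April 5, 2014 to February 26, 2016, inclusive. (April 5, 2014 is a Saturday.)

April 5, 2014 is a Saturday; the first Wednesday on or after it is April 9, 2014 (4 days later).
From April 9, 2014 to February 26, 2016: 266 + 365 + 57 = 688 days (rest of 2014, 2015, to February 26, 2016 in 2016).
688 ÷ 7 = 98 full weeks with remainder 2, so 98 more Wednesdays after the first → 99.

99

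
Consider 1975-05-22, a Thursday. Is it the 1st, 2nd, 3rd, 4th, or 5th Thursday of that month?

4th

Day 22 falls in week ⌈22/7⌉ of the month.
Days 1–7 hold the 1st Thursday, 8–14 the 2nd, 15–21 the 3rd, 22–28 the 4th, 29–31 the 5th.
22 is in the range for the 4th.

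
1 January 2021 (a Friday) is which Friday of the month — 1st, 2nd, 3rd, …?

1st

Day 1 falls in week ⌈1/7⌉ of the month.
Days 1–7 hold the 1st Friday, 8–14 the 2nd, 15–21 the 3rd, 22–28 the 4th, 29–31 the 5th.
1 is in the range for the 1st.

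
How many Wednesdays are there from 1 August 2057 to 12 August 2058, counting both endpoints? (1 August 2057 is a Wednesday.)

1 August 2057 is a Wednesday; the first Wednesday on or after it is 1 August 2057.
From 1 August 2057 to 12 August 2058: 152 + 224 = 376 days (rest of 2057, to 12 August 2058 in 2058).
376 ÷ 7 = 53 full weeks with remainder 5, so 53 more Wednesdays after the first → 54.

54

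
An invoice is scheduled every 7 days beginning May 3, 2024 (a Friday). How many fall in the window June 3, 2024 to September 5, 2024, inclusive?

13

Occurrences land 7·i days after May 3, 2024 for i = 0, 1, 2, …
June 3, 2024 is 31 days after the start; 31 ÷ 7 = 4 remainder 3; since the remainder is 3, round up to i = 5. First occurrence in the window: #6 on June 7, 2024 (5×7 = 35 days in).
September 5, 2024 is 125 days after the start; 125 ÷ 7 = 17 remainder 6. Last occurrence in the window: #18 on August 30, 2024.
Occurrences #6 through #18: 13 in total.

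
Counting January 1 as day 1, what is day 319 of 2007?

Jan has 31 days (319 − 31 = 288 remain).
Feb has 28 days (288 − 28 = 260 remain).
Mar has 31 days (260 − 31 = 229 remain).
Apr has 30 days (229 − 30 = 199 remain).
May has 31 days (199 − 31 = 168 remain).
Jun has 30 days (168 − 30 = 138 remain).
Jul has 31 days (138 − 31 = 107 remain).
Aug has 31 days (107 − 31 = 76 remain).
Sep has 30 days (76 − 30 = 46 remain).
Oct has 31 days (46 − 31 = 15 remain).
15 into Nov → Nov 15.

Nov 15, 2007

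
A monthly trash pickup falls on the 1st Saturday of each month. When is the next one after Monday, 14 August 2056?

2 September 2056

August 2056 starts on a Tuesday, so its 1st Saturday is 5 August 2056 (4 days in).
That is not after 14 August 2056, so look at September 2056.
September 2056 starts on a Friday, so its 1st Saturday is 2 September 2056 (1 day in).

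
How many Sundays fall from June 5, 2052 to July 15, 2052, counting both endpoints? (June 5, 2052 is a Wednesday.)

6

June 5, 2052 is a Wednesday; the first Sunday on or after it is June 9, 2052 (4 days later).
From June 9, 2052 to July 15, 2052: 21 + 15 = 36 days (rest of June, July).
36 ÷ 7 = 5 full weeks with remainder 1, so 5 more Sundays after the first → 6.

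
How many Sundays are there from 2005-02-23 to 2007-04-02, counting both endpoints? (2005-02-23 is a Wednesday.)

2005-02-23 is a Wednesday; the first Sunday on or after it is 2005-02-27 (4 days later).
From 2005-02-27 to 2007-04-02: 307 + 365 + 92 = 764 days (rest of 2005, 2006, to 2007-04-02 in 2007).
764 ÷ 7 = 109 full weeks with remainder 1, so 109 more Sundays after the first → 110.

110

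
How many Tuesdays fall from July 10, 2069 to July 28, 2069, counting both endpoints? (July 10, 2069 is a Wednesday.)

2

July 10, 2069 is a Wednesday; the first Tuesday on or after it is July 16, 2069 (6 days later).
From July 16, 2069 to July 28, 2069 is 28 − 16 = 12 days.
12 ÷ 7 = 1 full weeks with remainder 5, so 1 more Tuesdays after the first → 2.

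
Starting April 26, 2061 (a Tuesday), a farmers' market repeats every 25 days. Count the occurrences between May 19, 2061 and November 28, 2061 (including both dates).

Occurrences land 25·i days after April 26, 2061 for i = 0, 1, 2, …
May 19, 2061 is 23 days after the start; 23 ÷ 25 = 0 remainder 23; since the remainder is 23, round up to i = 1. First occurrence in the window: #2 on May 21, 2061 (1×25 = 25 days in).
November 28, 2061 is 216 days after the start; 216 ÷ 25 = 8 remainder 16. Last occurrence in the window: #9 on November 12, 2061.
Occurrences #2 through #9: 8 in total.

8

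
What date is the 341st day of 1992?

Jan has 31 days (341 − 31 = 310 remain).
Feb has 29 days (310 − 29 = 281 remain).
Mar has 31 days (281 − 31 = 250 remain).
Apr has 30 days (250 − 30 = 220 remain).
May has 31 days (220 − 31 = 189 remain).
Jun has 30 days (189 − 30 = 159 remain).
Jul has 31 days (159 − 31 = 128 remain).
Aug has 31 days (128 − 31 = 97 remain).
Sep has 30 days (97 − 30 = 67 remain).
Oct has 31 days (67 − 31 = 36 remain).
Nov has 30 days (36 − 30 = 6 remain).
6 into Dec → Dec 6.

Dec 6, 1992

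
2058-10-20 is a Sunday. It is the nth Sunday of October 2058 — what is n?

Day 20 falls in week ⌈20/7⌉ of the month.
Days 1–7 hold the 1st Sunday, 8–14 the 2nd, 15–21 the 3rd, 22–28 the 4th, 29–31 the 5th.
20 is in the range for the 3rd.

3rd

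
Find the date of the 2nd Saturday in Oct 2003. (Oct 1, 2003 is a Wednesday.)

Oct 2003 begins on a Wednesday, so the first Saturday is Oct 4 (3 days later).
The 2nd Saturday is 1 weeks later: 4 + 7 = 11.

Oct 11, 2003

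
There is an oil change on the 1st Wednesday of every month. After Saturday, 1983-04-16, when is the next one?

April 1983 starts on a Friday, so its 1st Wednesday is 1983-04-06 (5 days in).
That is not after 1983-04-16, so look at May 1983.
May 1983 starts on a Sunday, so its 1st Wednesday is 1983-05-04 (3 days in).

1983-05-04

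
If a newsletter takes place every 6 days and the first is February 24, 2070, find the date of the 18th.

The 18th occurrence is 17 intervals after the first: 17 × 6 = 102 days after February 24, 2070.
February has 28 days — 4 days to the end of February leaves 98.
March has 31 days (67 left).
April has 30 days (37 left).
May has 31 days (6 left).
6 days into June → June 6, 2070.

June 6, 2070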